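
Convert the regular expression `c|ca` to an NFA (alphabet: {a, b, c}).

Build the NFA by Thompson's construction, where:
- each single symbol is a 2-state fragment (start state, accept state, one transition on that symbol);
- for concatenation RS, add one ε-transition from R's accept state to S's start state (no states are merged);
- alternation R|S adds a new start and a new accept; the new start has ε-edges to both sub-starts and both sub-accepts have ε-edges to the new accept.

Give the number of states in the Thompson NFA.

8

Bottom-up over the parse tree:
Each of the 3 symbol leaves contributes a 2-state fragment.
  ca : 4 states
  c|ca : 8 states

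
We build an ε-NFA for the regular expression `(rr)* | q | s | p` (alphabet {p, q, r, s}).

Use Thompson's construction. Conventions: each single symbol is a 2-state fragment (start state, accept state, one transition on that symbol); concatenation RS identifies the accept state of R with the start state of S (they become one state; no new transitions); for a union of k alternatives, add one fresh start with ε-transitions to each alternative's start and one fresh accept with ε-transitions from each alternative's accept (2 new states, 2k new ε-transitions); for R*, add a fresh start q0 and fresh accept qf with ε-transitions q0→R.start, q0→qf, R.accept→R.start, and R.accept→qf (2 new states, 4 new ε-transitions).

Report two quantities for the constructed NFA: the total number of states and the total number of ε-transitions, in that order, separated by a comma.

13, 12

Recursing over subexpressions:
Each of the 5 symbol leaves contributes 2 states and 0 ε-transitions.
  rr — 3 states, 0 ε-transitions
  (rr)* — 5 states, 4 ε-transitions
  (rr)* | q | s | p — 13 states, 12 ε-transitions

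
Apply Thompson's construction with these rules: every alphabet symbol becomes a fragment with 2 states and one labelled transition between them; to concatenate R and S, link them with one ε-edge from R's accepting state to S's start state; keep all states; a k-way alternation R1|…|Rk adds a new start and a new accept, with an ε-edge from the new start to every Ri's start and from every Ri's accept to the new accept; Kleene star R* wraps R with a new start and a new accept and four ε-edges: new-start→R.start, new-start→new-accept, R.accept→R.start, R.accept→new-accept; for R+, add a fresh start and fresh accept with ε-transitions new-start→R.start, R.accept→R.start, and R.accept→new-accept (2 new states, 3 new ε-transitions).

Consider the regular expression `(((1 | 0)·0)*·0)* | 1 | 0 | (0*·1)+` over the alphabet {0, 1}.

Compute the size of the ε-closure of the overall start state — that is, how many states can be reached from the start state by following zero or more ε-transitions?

Compute the ε-closure size of each fragment's start state recursively; a symbol fragment's start has no outgoing ε-edge, so its closure is just itself (size 1).
  1 | 0 — C = 1 + 1 + 1 = 3 (the new accept is not ε-reachable since no branch accepts ε)
  (1 | 0)·0 — same as the first factor's closure: C = 3
  ((1 | 0)·0)* — new start has ε-edges to the inner start and to the new accept, so C = 2 + 3 = 5
  ((1 | 0)·0)*·0 — C = 5 + 1 = 6 (closure spills across the concat boundary because the left factor accepts ε)
  (((1 | 0)·0)*·0)* — new start has ε-edges to the inner start and to the new accept, so C = 2 + 6 = 8
  0* — the star's fresh start ε-reaches both the body's start and the fresh accept: C = 2 + 1 = 3
  0*·1 — C = 3 + 1 = 4 (closure spills across the concat boundary because the left factor accepts ε)
  (0*·1)+ — C = 1 + 4 = 5 (the body doesn't accept ε, so the new accept is not reached)
  (((1 | 0)·0)*·0)* | 1 | 0 | (0*·1)+ — new start ε-reaches every alternative's start; at least one alternative accepts ε, so the union's new accept is reached too: C = 1 + 8 + 1 + 1 + 5 + 1 = 17

17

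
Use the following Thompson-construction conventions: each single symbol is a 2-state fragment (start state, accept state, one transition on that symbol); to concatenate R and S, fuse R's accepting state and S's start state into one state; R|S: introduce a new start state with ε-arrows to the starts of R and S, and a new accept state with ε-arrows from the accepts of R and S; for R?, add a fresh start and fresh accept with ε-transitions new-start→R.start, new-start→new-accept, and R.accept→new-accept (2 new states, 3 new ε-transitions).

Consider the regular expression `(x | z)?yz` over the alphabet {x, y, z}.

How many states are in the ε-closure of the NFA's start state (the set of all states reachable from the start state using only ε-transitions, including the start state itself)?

5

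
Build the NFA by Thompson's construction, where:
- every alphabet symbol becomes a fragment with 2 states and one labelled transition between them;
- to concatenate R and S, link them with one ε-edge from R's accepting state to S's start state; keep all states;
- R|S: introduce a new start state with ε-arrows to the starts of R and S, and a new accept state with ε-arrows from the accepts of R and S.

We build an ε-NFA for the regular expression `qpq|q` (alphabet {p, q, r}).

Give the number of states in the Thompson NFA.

10

Recursing over subexpressions:
Each of the 4 symbol leaves contributes a 2-state fragment.
  qpq — 6 states
  qpq|q — 10 states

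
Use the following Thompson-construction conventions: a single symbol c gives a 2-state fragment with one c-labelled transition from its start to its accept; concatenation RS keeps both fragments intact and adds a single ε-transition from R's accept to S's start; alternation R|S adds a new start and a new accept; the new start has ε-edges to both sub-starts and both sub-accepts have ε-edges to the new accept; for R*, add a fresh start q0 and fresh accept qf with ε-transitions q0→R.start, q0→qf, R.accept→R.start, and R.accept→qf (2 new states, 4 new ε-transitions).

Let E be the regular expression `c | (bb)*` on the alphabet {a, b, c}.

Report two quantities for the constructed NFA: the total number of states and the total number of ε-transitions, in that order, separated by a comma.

10, 9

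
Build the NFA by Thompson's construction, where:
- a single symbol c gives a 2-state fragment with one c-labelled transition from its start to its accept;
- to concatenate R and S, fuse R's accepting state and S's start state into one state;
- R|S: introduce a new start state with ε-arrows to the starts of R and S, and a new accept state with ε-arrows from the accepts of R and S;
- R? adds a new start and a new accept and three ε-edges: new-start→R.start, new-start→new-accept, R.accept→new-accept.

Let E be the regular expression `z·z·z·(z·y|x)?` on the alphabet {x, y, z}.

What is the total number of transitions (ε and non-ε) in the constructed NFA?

Per subexpression:
Each of the 6 symbol leaves contributes 1 transition (1 symbol, 0 ε).
  z·y — 2 transitions (2 symbol, 0 ε)
  z·y|x — 7 transitions (3 symbol, 4 ε)
  (z·y|x)? — 10 transitions (3 symbol, 7 ε)
  z·z·z·(z·y|x)? — 13 transitions (6 symbol, 7 ε)

13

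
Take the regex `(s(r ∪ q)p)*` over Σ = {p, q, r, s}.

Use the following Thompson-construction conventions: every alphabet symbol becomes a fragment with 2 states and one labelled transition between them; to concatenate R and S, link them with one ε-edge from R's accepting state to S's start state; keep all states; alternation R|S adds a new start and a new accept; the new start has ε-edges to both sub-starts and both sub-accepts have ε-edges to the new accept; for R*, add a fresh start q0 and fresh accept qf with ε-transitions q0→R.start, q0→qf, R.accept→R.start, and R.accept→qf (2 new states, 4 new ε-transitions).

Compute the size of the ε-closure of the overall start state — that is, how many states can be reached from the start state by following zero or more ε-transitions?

3

Let C(F) = |ε-closure(F.start)| within fragment F, and note whether F accepts ε. Symbol fragments have C = 1 and do not accept ε. Then:
  r ∪ q : |closure| = 1 + 1 + 1 = 3 (the new accept is not ε-reachable since no branch accepts ε)
  s(r ∪ q)p : same as the first factor's closure: |closure| = 1
  (s(r ∪ q)p)* : new start has ε-edges to the inner start and to the new accept, so |closure| = 2 + 1 = 3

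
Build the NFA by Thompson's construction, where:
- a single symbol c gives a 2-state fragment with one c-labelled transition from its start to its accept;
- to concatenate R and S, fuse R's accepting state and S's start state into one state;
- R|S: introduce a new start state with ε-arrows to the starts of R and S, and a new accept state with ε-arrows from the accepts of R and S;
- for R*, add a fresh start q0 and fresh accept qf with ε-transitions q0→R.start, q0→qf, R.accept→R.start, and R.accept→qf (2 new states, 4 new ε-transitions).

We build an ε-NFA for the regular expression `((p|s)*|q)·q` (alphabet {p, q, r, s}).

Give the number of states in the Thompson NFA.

By structural recursion:
Each of the 4 symbol leaves contributes a 2-state fragment.
  p|s → 6 states
  (p|s)* → 8 states
  (p|s)*|q → 12 states
  ((p|s)*|q)·q → 13 states

13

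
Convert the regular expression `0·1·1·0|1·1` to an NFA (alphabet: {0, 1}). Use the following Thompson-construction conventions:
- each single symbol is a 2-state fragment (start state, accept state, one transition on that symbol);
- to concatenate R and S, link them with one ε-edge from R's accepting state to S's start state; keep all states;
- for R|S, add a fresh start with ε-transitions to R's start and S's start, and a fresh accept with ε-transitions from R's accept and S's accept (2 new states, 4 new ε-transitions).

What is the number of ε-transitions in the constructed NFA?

By structural recursion:
Each of the 6 symbol leaves contributes 0 ε-transitions.
  0·1·1·0 : 3 ε-transitions
  1·1 : 1 ε-transition
  0·1·1·0|1·1 : 8 ε-transitions

8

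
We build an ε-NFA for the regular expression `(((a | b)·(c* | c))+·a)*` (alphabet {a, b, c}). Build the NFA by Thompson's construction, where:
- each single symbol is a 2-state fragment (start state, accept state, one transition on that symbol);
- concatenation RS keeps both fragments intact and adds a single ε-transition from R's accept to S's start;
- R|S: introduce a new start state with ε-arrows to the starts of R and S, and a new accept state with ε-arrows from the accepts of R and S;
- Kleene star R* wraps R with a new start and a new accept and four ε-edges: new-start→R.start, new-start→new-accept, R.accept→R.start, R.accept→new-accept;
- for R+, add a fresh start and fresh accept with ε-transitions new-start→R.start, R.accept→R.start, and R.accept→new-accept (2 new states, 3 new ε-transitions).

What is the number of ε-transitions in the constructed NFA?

21

Building bottom-up:
Each of the 5 symbol leaves contributes 0 ε-transitions.
  a | b → 4 ε-transitions
  c* → 4 ε-transitions
  c* | c → 8 ε-transitions
  (a | b)·(c* | c) → 13 ε-transitions
  ((a | b)·(c* | c))+ → 16 ε-transitions
  ((a | b)·(c* | c))+·a → 17 ε-transitions
  (((a | b)·(c* | c))+·a)* → 21 ε-transitions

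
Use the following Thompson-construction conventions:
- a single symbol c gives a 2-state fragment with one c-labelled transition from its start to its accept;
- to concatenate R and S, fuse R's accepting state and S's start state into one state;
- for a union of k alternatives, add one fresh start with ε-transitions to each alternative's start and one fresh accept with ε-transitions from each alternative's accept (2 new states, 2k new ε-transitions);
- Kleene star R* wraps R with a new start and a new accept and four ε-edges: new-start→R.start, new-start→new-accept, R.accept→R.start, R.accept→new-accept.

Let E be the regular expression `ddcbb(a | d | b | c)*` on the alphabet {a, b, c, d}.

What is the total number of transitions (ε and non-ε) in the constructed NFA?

21

Building bottom-up:
Each of the 9 symbol leaves contributes 1 transition (1 symbol, 0 ε).
  a | d | b | c → 12 transitions (4 symbol, 8 ε)
  (a | d | b | c)* → 16 transitions (4 symbol, 12 ε)
  ddcbb(a | d | b | c)* → 21 transitions (9 symbol, 12 ε)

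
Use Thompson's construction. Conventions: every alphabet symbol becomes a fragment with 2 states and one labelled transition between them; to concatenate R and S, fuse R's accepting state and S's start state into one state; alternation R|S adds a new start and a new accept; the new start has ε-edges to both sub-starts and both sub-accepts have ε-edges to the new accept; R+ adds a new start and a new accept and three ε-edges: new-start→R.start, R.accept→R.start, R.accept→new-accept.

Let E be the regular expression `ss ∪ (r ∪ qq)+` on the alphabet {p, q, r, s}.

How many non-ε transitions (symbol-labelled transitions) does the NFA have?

5

Recursing over subexpressions:
Each of the 5 symbol leaves contributes exactly 1 symbol transition.
  ss = 2 symbol transitions
  qq = 2 symbol transitions
  r ∪ qq = 3 symbol transitions
  (r ∪ qq)+ = 3 symbol transitions
  ss ∪ (r ∪ qq)+ = 5 symbol transitions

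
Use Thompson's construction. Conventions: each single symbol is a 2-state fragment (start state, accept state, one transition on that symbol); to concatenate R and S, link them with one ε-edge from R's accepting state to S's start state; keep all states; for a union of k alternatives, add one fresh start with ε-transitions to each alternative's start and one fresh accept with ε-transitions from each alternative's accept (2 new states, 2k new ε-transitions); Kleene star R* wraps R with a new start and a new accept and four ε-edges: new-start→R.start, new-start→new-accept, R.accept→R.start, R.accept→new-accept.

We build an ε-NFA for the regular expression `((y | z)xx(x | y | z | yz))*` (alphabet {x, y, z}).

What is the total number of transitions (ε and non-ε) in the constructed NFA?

29

Bottom-up over the parse tree:
Each of the 9 symbol leaves contributes 1 transition (1 symbol, 0 ε).
  y | z — 6 transitions (2 symbol, 4 ε)
  yz — 3 transitions (2 symbol, 1 ε)
  x | y | z | yz — 14 transitions (5 symbol, 9 ε)
  (y | z)xx(x | y | z | yz) — 25 transitions (9 symbol, 16 ε)
  ((y | z)xx(x | y | z | yz))* — 29 transitions (9 symbol, 20 ε)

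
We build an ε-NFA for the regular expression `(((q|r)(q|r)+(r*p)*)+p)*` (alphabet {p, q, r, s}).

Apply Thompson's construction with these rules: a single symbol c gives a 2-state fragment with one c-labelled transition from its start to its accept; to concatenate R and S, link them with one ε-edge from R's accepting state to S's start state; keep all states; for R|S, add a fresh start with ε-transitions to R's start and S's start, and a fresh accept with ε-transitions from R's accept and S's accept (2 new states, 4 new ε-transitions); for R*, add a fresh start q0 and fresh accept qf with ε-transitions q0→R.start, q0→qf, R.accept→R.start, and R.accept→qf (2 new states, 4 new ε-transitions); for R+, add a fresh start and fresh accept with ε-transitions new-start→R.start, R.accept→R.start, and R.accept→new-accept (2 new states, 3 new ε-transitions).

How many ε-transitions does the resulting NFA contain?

Bottom-up over the parse tree:
Each of the 7 symbol leaves contributes 0 ε-transitions.
  q|r : 4 ε-transitions
  q|r : 4 ε-transitions
  (q|r)+ : 7 ε-transitions
  r* : 4 ε-transitions
  r*p : 5 ε-transitions
  (r*p)* : 9 ε-transitions
  (q|r)(q|r)+(r*p)* : 22 ε-transitions
  ((q|r)(q|r)+(r*p)*)+ : 25 ε-transitions
  ((q|r)(q|r)+(r*p)*)+p : 26 ε-transitions
  (((q|r)(q|r)+(r*p)*)+p)* : 30 ε-transitions

30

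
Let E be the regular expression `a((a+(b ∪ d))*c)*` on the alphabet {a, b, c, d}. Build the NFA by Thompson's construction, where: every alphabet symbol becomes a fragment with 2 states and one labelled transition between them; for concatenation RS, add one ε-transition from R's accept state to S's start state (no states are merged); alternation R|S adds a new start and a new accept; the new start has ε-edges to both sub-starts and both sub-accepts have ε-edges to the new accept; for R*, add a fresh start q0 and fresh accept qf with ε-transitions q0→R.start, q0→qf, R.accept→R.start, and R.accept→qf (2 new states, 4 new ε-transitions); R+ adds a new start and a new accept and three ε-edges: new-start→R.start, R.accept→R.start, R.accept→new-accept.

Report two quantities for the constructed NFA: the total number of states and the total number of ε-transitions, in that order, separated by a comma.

18, 18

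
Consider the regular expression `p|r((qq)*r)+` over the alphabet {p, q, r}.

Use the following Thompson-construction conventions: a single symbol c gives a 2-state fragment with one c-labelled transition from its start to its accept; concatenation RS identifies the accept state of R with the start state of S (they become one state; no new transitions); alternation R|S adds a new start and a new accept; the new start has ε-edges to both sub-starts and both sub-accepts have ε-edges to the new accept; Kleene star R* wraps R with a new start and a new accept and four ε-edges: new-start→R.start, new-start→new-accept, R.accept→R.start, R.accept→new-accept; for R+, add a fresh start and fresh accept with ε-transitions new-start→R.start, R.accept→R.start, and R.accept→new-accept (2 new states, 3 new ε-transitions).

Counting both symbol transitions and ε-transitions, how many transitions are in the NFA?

Building bottom-up:
Each of the 5 symbol leaves contributes 1 transition (1 symbol, 0 ε).
  qq = 2 transitions (2 symbol, 0 ε)
  (qq)* = 6 transitions (2 symbol, 4 ε)
  (qq)*r = 7 transitions (3 symbol, 4 ε)
  ((qq)*r)+ = 10 transitions (3 symbol, 7 ε)
  r((qq)*r)+ = 11 transitions (4 symbol, 7 ε)
  p|r((qq)*r)+ = 16 transitions (5 symbol, 11 ε)

16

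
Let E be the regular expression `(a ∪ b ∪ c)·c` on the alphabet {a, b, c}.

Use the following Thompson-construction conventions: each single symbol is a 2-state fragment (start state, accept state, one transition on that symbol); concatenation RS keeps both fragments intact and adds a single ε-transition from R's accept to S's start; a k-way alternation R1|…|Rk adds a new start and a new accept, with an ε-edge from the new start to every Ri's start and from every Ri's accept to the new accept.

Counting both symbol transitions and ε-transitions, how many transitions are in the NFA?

11

Recursing over subexpressions:
Each of the 4 symbol leaves contributes 1 transition (1 symbol, 0 ε).
  a ∪ b ∪ c : 9 transitions (3 symbol, 6 ε)
  (a ∪ b ∪ c)·c : 11 transitions (4 symbol, 7 ε)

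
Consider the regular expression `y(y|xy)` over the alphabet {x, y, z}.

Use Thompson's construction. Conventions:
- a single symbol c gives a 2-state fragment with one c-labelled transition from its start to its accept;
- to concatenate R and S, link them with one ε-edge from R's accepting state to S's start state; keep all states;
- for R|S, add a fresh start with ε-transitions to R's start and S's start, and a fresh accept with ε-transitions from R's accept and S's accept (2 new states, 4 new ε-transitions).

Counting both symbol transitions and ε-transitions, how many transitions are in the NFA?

10

Bottom-up over the parse tree:
Each of the 4 symbol leaves contributes 1 transition (1 symbol, 0 ε).
  xy — 3 transitions (2 symbol, 1 ε)
  y|xy — 8 transitions (3 symbol, 5 ε)
  y(y|xy) — 10 transitions (4 symbol, 6 ε)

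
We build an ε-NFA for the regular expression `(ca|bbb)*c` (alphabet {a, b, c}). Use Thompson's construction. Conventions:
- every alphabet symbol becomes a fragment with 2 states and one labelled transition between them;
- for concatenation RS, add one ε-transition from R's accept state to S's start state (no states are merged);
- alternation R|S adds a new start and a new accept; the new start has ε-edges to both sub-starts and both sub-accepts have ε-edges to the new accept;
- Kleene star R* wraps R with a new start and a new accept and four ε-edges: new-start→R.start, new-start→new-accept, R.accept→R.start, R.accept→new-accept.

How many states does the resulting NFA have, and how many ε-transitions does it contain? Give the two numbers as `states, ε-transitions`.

16, 12

Recursing over subexpressions:
Each of the 6 symbol leaves contributes 2 states and 0 ε-transitions.
  ca → 4 states, 1 ε-transition
  bbb → 6 states, 2 ε-transitions
  ca|bbb → 12 states, 7 ε-transitions
  (ca|bbb)* → 14 states, 11 ε-transitions
  (ca|bbb)*c → 16 states, 12 ε-transitions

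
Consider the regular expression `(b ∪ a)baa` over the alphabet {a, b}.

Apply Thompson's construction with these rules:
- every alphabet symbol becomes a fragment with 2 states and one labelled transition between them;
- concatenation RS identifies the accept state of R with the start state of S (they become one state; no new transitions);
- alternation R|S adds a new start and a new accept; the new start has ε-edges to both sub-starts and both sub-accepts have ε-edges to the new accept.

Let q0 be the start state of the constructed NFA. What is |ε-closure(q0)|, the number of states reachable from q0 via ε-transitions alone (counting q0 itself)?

3

Let C(F) = |ε-closure(F.start)| within fragment F, and note whether F accepts ε. Symbol fragments have C = 1 and do not accept ε. Then:
  b ∪ a → C = 1 + 1 + 1 = 3 (the new accept is not ε-reachable since no branch accepts ε)
  (b ∪ a)baa → C equals the left operand's closure size = 3 (its accept is not ε-reachable, so the closure stops there)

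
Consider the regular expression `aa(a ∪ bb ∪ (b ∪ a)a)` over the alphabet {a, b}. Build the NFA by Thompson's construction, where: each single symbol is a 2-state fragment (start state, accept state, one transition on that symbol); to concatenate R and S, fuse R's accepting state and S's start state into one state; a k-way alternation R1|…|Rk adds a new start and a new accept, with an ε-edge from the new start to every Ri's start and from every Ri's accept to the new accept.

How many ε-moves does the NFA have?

By structural recursion:
Each of the 8 symbol leaves contributes 0 ε-transitions.
  bb → 0 ε-transitions
  b ∪ a → 4 ε-transitions
  (b ∪ a)a → 4 ε-transitions
  a ∪ bb ∪ (b ∪ a)a → 10 ε-transitions
  aa(a ∪ bb ∪ (b ∪ a)a) → 10 ε-transitions

10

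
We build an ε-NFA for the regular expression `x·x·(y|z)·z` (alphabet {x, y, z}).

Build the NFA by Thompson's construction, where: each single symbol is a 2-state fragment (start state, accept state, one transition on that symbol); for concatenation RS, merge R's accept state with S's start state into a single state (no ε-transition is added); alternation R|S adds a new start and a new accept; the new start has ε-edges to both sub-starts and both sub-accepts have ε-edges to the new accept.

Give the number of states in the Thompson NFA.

9

Building bottom-up:
Each of the 5 symbol leaves contributes a 2-state fragment.
  y|z → 6 states
  x·x·(y|z)·z → 9 states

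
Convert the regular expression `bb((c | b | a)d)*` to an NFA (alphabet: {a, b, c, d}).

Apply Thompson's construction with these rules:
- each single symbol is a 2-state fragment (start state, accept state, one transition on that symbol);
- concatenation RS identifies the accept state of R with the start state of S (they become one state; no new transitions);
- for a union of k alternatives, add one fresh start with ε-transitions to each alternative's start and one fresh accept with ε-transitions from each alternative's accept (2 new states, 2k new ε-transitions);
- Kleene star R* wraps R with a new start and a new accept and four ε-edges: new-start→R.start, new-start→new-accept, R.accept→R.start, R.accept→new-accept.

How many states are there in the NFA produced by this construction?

Building bottom-up:
Each of the 6 symbol leaves contributes a 2-state fragment.
  c | b | a → 8 states
  (c | b | a)d → 9 states
  ((c | b | a)d)* → 11 states
  bb((c | b | a)d)* → 13 states

13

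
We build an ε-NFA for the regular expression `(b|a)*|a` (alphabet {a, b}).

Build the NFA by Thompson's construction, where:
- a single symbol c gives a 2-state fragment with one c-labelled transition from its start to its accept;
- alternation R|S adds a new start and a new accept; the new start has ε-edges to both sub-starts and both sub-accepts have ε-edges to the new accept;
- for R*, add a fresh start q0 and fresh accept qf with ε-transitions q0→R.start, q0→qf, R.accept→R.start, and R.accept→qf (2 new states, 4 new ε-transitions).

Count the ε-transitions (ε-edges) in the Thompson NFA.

12

Recursing over subexpressions:
Each of the 3 symbol leaves contributes 0 ε-transitions.
  b|a = 4 ε-transitions
  (b|a)* = 8 ε-transitions
  (b|a)*|a = 12 ε-transitions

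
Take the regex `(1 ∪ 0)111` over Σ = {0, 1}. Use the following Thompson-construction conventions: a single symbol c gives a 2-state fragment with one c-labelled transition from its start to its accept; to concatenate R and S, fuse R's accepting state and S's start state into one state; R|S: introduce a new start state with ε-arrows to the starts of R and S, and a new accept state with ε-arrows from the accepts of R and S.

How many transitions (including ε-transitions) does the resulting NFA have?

Bottom-up over the parse tree:
Each of the 5 symbol leaves contributes 1 transition (1 symbol, 0 ε).
  1 ∪ 0 → 6 transitions (2 symbol, 4 ε)
  (1 ∪ 0)111 → 9 transitions (5 symbol, 4 ε)

9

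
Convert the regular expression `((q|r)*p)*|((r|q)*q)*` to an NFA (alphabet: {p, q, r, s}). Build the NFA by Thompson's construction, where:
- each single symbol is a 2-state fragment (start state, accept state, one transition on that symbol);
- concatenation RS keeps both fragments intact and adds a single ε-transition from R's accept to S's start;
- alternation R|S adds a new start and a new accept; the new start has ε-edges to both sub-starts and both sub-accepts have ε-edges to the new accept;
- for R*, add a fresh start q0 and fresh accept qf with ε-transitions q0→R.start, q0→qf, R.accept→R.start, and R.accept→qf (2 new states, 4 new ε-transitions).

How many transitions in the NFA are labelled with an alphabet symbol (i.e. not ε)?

6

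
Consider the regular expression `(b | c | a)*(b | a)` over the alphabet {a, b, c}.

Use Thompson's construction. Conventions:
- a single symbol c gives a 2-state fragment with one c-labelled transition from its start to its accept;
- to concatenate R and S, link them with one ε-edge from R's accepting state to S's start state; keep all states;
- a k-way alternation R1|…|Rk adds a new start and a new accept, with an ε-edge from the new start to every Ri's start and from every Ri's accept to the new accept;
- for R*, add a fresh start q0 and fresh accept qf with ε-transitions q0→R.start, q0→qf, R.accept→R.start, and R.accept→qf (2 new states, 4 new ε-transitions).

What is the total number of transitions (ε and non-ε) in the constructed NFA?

By structural recursion:
Each of the 5 symbol leaves contributes 1 transition (1 symbol, 0 ε).
  b | c | a — 9 transitions (3 symbol, 6 ε)
  (b | c | a)* — 13 transitions (3 symbol, 10 ε)
  b | a — 6 transitions (2 symbol, 4 ε)
  (b | c | a)*(b | a) — 20 transitions (5 symbol, 15 ε)

20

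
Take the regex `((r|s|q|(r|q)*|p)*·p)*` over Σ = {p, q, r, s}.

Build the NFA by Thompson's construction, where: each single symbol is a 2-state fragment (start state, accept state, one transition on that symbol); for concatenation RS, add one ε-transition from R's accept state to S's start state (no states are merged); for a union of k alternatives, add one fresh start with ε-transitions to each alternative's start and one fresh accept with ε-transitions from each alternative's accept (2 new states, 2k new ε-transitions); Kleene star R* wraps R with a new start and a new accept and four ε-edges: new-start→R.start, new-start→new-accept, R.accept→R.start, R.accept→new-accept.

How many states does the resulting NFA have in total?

24

Recursing over subexpressions:
Each of the 7 symbol leaves contributes a 2-state fragment.
  r|q = 6 states
  (r|q)* = 8 states
  r|s|q|(r|q)*|p = 18 states
  (r|s|q|(r|q)*|p)* = 20 states
  (r|s|q|(r|q)*|p)*·p = 22 states
  ((r|s|q|(r|q)*|p)*·p)* = 24 states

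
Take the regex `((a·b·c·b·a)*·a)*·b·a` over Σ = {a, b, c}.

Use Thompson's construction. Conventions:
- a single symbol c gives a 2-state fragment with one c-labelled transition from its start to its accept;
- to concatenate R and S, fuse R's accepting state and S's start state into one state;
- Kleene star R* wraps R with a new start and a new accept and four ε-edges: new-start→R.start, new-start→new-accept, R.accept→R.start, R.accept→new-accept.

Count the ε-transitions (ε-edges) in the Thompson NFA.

Per subexpression:
Each of the 8 symbol leaves contributes 0 ε-transitions.
  a·b·c·b·a : 0 ε-transitions
  (a·b·c·b·a)* : 4 ε-transitions
  (a·b·c·b·a)*·a : 4 ε-transitions
  ((a·b·c·b·a)*·a)* : 8 ε-transitions
  ((a·b·c·b·a)*·a)*·b·a : 8 ε-transitions

8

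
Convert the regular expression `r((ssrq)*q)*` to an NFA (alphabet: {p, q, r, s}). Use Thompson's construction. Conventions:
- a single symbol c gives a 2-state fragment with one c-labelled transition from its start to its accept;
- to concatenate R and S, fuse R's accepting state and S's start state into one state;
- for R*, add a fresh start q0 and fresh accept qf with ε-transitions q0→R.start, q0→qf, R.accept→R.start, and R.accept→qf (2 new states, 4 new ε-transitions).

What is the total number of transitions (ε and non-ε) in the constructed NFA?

By structural recursion:
Each of the 6 symbol leaves contributes 1 transition (1 symbol, 0 ε).
  ssrq → 4 transitions (4 symbol, 0 ε)
  (ssrq)* → 8 transitions (4 symbol, 4 ε)
  (ssrq)*q → 9 transitions (5 symbol, 4 ε)
  ((ssrq)*q)* → 13 transitions (5 symbol, 8 ε)
  r((ssrq)*q)* → 14 transitions (6 symbol, 8 ε)

14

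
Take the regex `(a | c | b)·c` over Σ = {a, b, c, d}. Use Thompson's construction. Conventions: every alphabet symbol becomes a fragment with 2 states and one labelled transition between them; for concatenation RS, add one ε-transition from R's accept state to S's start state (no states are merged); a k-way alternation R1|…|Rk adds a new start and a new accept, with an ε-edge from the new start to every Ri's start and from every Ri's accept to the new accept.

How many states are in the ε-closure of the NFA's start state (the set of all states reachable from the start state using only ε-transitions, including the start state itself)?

4

Work bottom-up. For each fragment F, track |ε-closure(F.start)| and whether F's accept lies in that closure (i.e. whether F accepts ε). A single-symbol fragment has closure size 1 and does not accept ε.
  a | c | b — new start ε-reaches every alternative's start; none of them accept ε, so the new accept is not reached: C = 1 + 1 + 1 + 1 = 4
  (a | c | b)·c — same as the first factor's closure: C = 4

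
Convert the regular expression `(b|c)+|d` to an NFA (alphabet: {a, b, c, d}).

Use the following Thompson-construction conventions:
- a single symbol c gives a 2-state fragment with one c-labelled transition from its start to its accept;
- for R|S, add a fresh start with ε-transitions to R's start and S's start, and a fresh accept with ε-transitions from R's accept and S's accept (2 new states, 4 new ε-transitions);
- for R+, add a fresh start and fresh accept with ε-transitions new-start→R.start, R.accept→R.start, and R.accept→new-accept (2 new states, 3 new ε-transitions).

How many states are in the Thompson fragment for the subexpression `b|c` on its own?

6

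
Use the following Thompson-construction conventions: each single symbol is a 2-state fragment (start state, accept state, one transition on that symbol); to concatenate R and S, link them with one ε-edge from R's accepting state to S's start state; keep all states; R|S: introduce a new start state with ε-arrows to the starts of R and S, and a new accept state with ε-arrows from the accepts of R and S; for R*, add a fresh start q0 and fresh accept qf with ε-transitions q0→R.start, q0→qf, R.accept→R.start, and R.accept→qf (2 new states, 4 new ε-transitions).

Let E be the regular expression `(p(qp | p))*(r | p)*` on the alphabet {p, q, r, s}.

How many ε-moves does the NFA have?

Per subexpression:
Each of the 6 symbol leaves contributes 0 ε-transitions.
  qp — 1 ε-transition
  qp | p — 5 ε-transitions
  p(qp | p) — 6 ε-transitions
  (p(qp | p))* — 10 ε-transitions
  r | p — 4 ε-transitions
  (r | p)* — 8 ε-transitions
  (p(qp | p))*(r | p)* — 19 ε-transitions

19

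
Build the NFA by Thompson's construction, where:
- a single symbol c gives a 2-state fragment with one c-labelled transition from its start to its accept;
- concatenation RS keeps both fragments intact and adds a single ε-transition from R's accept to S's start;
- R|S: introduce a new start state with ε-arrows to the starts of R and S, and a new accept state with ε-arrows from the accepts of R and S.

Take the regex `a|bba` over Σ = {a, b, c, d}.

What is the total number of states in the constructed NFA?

10

Recursing over subexpressions:
Each of the 4 symbol leaves contributes a 2-state fragment.
  bba : 6 states
  a|bba : 10 states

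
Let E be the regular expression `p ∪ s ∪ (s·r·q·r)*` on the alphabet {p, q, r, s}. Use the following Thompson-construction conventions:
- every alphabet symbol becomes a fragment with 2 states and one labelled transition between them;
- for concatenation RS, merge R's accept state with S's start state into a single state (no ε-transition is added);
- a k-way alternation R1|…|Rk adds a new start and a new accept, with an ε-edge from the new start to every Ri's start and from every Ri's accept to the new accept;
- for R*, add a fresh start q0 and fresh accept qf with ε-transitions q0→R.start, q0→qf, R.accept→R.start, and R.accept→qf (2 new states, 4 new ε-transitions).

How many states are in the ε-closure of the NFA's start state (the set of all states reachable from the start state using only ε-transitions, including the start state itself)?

Compute the ε-closure size of each fragment's start state recursively; a symbol fragment's start has no outgoing ε-edge, so its closure is just itself (size 1).
  s·r·q·r — same as the first factor's closure: C = 1
  (s·r·q·r)* — the star's fresh start ε-reaches both the body's start and the fresh accept: C = 2 + 1 = 3
  p ∪ s ∪ (s·r·q·r)* — new start ε-reaches every alternative's start; at least one alternative accepts ε, so the union's new accept is reached too: C = 1 + 1 + 1 + 3 + 1 = 7

7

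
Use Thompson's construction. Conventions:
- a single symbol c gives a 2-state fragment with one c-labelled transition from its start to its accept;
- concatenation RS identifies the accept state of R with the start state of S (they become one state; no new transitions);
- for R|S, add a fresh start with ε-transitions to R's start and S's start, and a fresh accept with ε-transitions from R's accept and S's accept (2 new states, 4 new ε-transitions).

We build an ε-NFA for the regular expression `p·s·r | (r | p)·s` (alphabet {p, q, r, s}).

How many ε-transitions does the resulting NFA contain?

By structural recursion:
Each of the 6 symbol leaves contributes 0 ε-transitions.
  p·s·r — 0 ε-transitions
  r | p — 4 ε-transitions
  (r | p)·s — 4 ε-transitions
  p·s·r | (r | p)·s — 8 ε-transitions

8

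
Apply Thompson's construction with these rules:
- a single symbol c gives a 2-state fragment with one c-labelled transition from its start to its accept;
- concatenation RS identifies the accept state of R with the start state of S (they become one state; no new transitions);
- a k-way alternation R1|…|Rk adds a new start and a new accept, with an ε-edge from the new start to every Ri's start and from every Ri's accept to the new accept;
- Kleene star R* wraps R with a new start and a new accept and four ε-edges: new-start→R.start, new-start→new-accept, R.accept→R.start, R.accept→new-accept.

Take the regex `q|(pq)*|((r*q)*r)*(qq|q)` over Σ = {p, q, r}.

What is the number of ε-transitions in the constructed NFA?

By structural recursion:
Each of the 9 symbol leaves contributes 0 ε-transitions.
  pq → 0 ε-transitions
  (pq)* → 4 ε-transitions
  r* → 4 ε-transitions
  r*q → 4 ε-transitions
  (r*q)* → 8 ε-transitions
  (r*q)*r → 8 ε-transitions
  ((r*q)*r)* → 12 ε-transitions
  qq → 0 ε-transitions
  qq|q → 4 ε-transitions
  ((r*q)*r)*(qq|q) → 16 ε-transitions
  q|(pq)*|((r*q)*r)*(qq|q) → 26 ε-transitions

26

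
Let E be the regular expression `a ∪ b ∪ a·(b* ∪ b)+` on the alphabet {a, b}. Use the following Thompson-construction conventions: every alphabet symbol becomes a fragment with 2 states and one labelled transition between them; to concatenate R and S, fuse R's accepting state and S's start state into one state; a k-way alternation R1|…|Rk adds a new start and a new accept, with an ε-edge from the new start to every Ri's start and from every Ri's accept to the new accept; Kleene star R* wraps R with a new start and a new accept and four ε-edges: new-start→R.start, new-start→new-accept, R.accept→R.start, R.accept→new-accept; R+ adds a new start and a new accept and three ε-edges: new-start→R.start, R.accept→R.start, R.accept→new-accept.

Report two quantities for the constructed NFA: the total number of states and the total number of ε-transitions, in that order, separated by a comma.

17, 17

Bottom-up over the parse tree:
Each of the 5 symbol leaves contributes 2 states and 0 ε-transitions.
  b* → 4 states, 4 ε-transitions
  b* ∪ b → 8 states, 8 ε-transitions
  (b* ∪ b)+ → 10 states, 11 ε-transitions
  a·(b* ∪ b)+ → 11 states, 11 ε-transitions
  a ∪ b ∪ a·(b* ∪ b)+ → 17 states, 17 ε-transitions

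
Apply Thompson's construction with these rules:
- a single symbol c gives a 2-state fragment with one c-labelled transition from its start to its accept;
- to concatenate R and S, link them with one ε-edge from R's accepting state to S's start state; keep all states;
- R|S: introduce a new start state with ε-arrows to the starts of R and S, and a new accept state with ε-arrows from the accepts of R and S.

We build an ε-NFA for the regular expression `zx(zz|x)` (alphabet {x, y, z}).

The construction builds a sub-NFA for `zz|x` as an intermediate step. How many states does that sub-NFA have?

Fragment for `zz|x`:
Each of the 3 symbol leaves contributes a 2-state fragment.
  zz : 4 states
  zz|x : 8 states

8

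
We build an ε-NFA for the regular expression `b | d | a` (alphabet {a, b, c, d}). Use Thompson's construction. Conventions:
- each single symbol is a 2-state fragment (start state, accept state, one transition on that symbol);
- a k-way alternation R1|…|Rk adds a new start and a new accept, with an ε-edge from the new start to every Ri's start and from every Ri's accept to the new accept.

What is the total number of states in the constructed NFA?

Recursing over subexpressions:
Each of the 3 symbol leaves contributes a 2-state fragment.
  b | d | a → 8 states

8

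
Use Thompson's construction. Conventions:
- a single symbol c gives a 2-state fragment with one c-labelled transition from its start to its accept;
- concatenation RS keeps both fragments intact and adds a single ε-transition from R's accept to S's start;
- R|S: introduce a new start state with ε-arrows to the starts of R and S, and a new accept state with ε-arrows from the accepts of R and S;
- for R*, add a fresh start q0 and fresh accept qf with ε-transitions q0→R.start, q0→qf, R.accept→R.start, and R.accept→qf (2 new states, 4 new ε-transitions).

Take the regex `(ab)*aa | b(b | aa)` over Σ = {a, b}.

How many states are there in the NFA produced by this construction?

Bottom-up over the parse tree:
Each of the 8 symbol leaves contributes a 2-state fragment.
  ab = 4 states
  (ab)* = 6 states
  (ab)*aa = 10 states
  aa = 4 states
  b | aa = 8 states
  b(b | aa) = 10 states
  (ab)*aa | b(b | aa) = 22 states

22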